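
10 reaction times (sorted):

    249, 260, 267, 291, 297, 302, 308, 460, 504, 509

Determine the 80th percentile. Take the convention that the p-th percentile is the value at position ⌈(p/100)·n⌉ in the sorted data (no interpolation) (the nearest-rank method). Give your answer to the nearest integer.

460

n = 10.
Position = ⌈80/100 · 10⌉ = ⌈8⌉ = 8.
The value at rank 8 is 460.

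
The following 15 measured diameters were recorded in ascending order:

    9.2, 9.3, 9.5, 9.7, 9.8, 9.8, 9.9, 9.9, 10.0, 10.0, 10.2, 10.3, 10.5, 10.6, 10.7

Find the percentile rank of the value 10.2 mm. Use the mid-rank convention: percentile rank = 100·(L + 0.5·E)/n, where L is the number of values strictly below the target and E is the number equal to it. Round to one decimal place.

70.0

Count below 10.2: L = 10; count equal: E = 1; n = 15.
Percentile rank = 100·(10 + 0.5·1)/15 = 100·10.5/15 = 70.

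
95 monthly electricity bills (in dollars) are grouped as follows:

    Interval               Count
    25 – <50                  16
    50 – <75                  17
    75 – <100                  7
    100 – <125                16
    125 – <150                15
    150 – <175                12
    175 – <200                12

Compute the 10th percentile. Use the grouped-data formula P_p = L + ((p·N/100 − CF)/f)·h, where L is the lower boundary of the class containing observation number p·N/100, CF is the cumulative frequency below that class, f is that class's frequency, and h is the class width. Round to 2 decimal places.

N = 95; target position k = 10/100 · 95 = 9.5.
Cumulative frequencies: 16, 33, 40, 56, 71, 83, 95.
Observation 9.5 falls in the class 25 – <50.
L = 25, CF = 0, f = 16, h = 25.
P10 = 25 + ((9.5 − 0)/16)·25 = 25 + 14.8438 = 39.8438.

39.84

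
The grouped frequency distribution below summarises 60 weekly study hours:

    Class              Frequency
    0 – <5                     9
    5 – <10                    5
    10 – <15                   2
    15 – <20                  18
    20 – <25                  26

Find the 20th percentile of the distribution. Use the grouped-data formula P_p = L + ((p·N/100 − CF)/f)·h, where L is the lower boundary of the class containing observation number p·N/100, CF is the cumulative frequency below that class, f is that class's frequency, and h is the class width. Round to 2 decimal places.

N = 60; target position k = 20/100 · 60 = 12.
Cumulative frequencies: 9, 14, 16, 34, 60.
Observation 12 falls in the class 5 – <10.
L = 5, CF = 9, f = 5, h = 5.
P20 = 5 + ((12 − 9)/5)·5 = 5 + 3 = 8.

8.00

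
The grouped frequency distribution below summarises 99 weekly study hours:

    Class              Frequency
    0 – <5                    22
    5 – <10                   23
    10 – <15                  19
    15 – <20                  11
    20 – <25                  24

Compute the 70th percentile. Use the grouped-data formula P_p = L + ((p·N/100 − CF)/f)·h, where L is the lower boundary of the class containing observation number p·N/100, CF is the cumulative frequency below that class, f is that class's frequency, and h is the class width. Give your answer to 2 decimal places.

17.41

N = 99; target position k = 70/100 · 99 = 69.3.
Cumulative frequencies: 22, 45, 64, 75, 99.
Observation 69.3 falls in the class 15 – <20.
L = 15, CF = 64, f = 11, h = 5.
P70 = 15 + ((69.3 − 64)/11)·5 = 15 + 2.40909 = 17.4091.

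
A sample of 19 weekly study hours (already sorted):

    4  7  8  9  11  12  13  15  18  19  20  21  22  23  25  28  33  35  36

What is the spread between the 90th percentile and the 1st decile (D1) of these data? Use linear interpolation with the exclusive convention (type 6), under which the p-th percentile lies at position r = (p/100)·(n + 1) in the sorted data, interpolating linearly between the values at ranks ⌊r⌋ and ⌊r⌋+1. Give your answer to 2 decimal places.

n = 19.
P10: r = 2 (integer) → 7.
P90: r = 18 (integer) → 35.
Difference: 35 − 7 = 28.

28.00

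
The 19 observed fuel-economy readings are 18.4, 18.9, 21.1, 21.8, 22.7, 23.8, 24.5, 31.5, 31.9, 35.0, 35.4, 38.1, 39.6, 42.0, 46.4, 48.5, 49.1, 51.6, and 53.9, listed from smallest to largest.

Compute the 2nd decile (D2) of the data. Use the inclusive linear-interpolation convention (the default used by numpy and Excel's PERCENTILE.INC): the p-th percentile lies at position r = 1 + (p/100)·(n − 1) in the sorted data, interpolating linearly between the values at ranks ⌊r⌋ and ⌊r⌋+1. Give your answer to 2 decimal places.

n = 19.
r = 1 + (20/100)·(19 − 1) = 1 + 3.6 = 4.6.
Rank 4 is 21.8 and rank 5 is 22.7.
Interpolate: 21.8 + 0.6·(22.7 − 21.8) = 21.8 + 0.6·0.9 = 22.34.

22.34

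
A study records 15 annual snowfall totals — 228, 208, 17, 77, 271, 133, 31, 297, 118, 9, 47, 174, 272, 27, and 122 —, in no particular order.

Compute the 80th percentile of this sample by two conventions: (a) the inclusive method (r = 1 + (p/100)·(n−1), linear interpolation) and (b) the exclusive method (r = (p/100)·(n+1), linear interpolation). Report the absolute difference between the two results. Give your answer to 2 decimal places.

Sorted: 9, 17, 27, 31, 47, 77, 118, 122, 133, 174, 208, 228, 271, 272, 297.
n = 15.
(a) r = 12.2; between ranks 12 (228) and 13 (271): 236.6.
(b) r = 12.8; between ranks 12 (228) and 13 (271): 262.4.
|236.6 − 262.4| = 25.8.

25.80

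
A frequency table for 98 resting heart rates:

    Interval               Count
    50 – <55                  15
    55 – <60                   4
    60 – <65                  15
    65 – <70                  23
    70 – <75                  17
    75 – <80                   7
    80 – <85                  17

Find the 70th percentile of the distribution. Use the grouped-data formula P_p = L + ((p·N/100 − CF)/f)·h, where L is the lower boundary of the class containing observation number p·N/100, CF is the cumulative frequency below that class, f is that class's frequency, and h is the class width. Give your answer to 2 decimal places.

N = 98; target position k = 70/100 · 98 = 68.6.
Cumulative frequencies: 15, 19, 34, 57, 74, 81, 98.
Observation 68.6 falls in the class 70 – <75.
L = 70, CF = 57, f = 17, h = 5.
P70 = 70 + ((68.6 − 57)/17)·5 = 70 + 3.41176 = 73.4118.

73.41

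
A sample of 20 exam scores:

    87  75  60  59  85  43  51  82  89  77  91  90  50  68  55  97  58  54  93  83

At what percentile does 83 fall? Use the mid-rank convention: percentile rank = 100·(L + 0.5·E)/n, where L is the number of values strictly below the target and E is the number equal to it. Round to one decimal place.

Sorted: 43, 50, 51, 54, 55, 58, 59, 60, 68, 75, 77, 82, 83, 85, 87, 89, 90, 91, 93, 97.
Count below 83: L = 12; count equal: E = 1; n = 20.
Percentile rank = 100·(12 + 0.5·1)/20 = 100·12.5/20 = 62.5.

62.5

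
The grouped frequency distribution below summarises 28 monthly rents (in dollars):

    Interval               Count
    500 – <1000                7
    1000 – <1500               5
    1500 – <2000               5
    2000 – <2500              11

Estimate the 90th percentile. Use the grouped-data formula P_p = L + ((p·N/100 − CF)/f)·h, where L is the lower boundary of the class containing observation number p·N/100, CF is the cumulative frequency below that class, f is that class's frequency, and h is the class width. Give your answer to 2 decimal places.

N = 28; target position k = 90/100 · 28 = 25.2.
Cumulative frequencies: 7, 12, 17, 28.
Observation 25.2 falls in the class 2000 – <2500.
L = 2000, CF = 17, f = 11, h = 500.
P90 = 2000 + ((25.2 − 17)/11)·500 = 2000 + 372.727 = 2372.73.

2372.73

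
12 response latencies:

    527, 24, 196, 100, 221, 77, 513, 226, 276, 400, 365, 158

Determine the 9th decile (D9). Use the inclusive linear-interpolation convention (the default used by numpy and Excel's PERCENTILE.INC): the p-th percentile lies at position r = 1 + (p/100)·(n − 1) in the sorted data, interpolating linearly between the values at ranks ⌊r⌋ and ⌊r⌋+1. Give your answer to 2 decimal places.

Sorted: 24, 77, 100, 158, 196, 221, 226, 276, 365, 400, 513, 527.
n = 12.
r = 1 + (90/100)·(12 − 1) = 1 + 9.9 = 10.9.
Rank 10 is 400 and rank 11 is 513.
Interpolate: 400 + 0.9·(513 − 400) = 400 + 0.9·113 = 501.7.

501.70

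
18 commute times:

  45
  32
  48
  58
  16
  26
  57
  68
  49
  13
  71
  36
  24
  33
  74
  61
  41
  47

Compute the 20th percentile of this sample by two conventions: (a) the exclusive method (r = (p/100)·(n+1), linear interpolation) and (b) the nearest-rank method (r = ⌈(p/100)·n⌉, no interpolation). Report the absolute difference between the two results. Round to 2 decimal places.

Sorted: 13, 16, 24, 26, 32, 33, 36, 41, 45, 47, 48, 49, 57, 58, 61, 68, 71, 74.
n = 18.
(a) r = 3.8; between ranks 3 (24) and 4 (26): 25.6.
(b) the nearest-rank method: rank 4 → 26.
|25.6 − 26| = 0.4.

0.40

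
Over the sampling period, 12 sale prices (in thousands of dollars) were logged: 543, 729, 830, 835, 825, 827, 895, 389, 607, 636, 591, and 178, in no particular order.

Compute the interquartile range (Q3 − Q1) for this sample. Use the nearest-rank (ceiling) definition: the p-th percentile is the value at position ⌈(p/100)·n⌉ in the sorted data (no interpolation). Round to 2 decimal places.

284.00

Sorted: 178, 389, 543, 591, 607, 636, 729, 825, 827, 830, 835, 895.
n = 12.
P25: rank ⌈25/100·12⌉ = 3 → 543.
P75: rank ⌈75/100·12⌉ = 9 → 827.
Difference: 827 − 543 = 284.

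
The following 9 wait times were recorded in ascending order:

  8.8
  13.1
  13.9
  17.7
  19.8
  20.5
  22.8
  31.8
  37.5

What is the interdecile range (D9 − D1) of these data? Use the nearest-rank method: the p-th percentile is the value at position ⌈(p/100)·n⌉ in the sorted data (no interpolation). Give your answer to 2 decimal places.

n = 9.
P10: rank ⌈10/100·9⌉ = 1 → 8.8.
P90: rank ⌈90/100·9⌉ = 9 → 37.5.
Difference: 37.5 − 8.8 = 28.7.

28.70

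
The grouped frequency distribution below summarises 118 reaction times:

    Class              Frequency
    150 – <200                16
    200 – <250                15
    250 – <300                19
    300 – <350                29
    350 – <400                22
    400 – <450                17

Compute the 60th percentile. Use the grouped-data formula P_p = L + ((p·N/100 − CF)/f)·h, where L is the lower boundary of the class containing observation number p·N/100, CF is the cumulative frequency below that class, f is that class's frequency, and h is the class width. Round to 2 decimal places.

335.86

N = 118; target position k = 60/100 · 118 = 70.8.
Cumulative frequencies: 16, 31, 50, 79, 101, 118.
Observation 70.8 falls in the class 300 – <350.
L = 300, CF = 50, f = 29, h = 50.
P60 = 300 + ((70.8 − 50)/29)·50 = 300 + 35.8621 = 335.862.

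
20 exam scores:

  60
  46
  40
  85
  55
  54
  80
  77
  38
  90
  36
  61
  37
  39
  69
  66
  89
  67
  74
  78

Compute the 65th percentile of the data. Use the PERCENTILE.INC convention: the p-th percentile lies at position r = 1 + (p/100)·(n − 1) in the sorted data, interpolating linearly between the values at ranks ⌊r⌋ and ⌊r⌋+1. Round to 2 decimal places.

70.75

Sorted: 36, 37, 38, 39, 40, 46, 54, 55, 60, 61, 66, 67, 69, 74, 77, 78, 80, 85, 89, 90.
n = 20.
r = 1 + (65/100)·(20 − 1) = 1 + 12.35 = 13.35.
Rank 13 is 69 and rank 14 is 74.
Interpolate: 69 + 0.35·(74 − 69) = 69 + 0.35·5 = 70.75.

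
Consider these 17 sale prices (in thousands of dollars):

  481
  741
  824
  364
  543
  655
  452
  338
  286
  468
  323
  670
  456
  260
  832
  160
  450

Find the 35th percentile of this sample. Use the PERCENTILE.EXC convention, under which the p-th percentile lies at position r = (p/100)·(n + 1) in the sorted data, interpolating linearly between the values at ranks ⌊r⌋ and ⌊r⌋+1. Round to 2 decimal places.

389.80

Sorted: 160, 260, 286, 323, 338, 364, 450, 452, 456, 468, 481, 543, 655, 670, 741, 824, 832.
n = 17.
r = (35/100)·(17 + 1) = 6.3.
Rank 6 is 364 and rank 7 is 450.
Interpolate: 364 + 0.3·(450 − 364) = 364 + 0.3·86 = 389.8.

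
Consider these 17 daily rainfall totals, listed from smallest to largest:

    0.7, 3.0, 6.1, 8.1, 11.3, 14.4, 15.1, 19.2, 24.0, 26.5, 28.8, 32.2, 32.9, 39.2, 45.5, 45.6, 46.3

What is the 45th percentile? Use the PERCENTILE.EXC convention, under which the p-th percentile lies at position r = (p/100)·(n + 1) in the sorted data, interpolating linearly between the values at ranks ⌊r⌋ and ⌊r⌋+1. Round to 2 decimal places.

19.68

n = 17.
r = (45/100)·(17 + 1) = 8.1.
Rank 8 is 19.2 and rank 9 is 24.0.
Interpolate: 19.2 + 0.1·(24.0 − 19.2) = 19.2 + 0.1·4.8 = 19.68.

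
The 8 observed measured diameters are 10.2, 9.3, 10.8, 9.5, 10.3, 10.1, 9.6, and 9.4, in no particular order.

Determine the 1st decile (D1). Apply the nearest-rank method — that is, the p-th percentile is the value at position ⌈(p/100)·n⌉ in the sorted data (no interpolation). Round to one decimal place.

9.3

Sorted: 9.3, 9.4, 9.5, 9.6, 10.1, 10.2, 10.3, 10.8.
n = 8.
Position = ⌈10/100 · 8⌉ = ⌈0.8⌉ = 1.
The value at rank 1 is 9.3.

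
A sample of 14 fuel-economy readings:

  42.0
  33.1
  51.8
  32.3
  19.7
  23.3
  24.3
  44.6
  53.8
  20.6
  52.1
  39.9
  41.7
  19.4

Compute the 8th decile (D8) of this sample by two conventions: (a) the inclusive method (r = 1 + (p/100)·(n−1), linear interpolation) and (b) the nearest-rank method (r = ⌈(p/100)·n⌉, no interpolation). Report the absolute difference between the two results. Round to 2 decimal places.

4.32

Sorted: 19.4, 19.7, 20.6, 23.3, 24.3, 32.3, 33.1, 39.9, 41.7, 42.0, 44.6, 51.8, 52.1, 53.8.
n = 14.
(a) r = 11.4; between ranks 11 (44.6) and 12 (51.8): 47.48.
(b) the nearest-rank method: rank 12 → 51.8.
|47.48 − 51.8| = 4.32.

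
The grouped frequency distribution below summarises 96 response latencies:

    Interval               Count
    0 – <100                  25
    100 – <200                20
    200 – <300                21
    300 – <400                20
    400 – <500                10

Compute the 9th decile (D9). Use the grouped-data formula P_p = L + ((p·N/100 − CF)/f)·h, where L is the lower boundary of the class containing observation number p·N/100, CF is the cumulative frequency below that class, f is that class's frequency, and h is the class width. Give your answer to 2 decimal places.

404.00

N = 96; target position k = 90/100 · 96 = 86.4.
Cumulative frequencies: 25, 45, 66, 86, 96.
Observation 86.4 falls in the class 400 – <500.
L = 400, CF = 86, f = 10, h = 100.
P90 = 400 + ((86.4 − 86)/10)·100 = 400 + 4 = 404.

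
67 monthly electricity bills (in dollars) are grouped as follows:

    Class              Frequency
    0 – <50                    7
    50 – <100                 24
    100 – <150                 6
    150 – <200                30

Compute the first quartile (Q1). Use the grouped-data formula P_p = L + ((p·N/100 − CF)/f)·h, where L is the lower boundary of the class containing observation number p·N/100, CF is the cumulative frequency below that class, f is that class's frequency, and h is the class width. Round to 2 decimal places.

70.31

N = 67; target position k = 25/100 · 67 = 16.75.
Cumulative frequencies: 7, 31, 37, 67.
Observation 16.75 falls in the class 50 – <100.
L = 50, CF = 7, f = 24, h = 50.
P25 = 50 + ((16.75 − 7)/24)·50 = 50 + 20.3125 = 70.3125.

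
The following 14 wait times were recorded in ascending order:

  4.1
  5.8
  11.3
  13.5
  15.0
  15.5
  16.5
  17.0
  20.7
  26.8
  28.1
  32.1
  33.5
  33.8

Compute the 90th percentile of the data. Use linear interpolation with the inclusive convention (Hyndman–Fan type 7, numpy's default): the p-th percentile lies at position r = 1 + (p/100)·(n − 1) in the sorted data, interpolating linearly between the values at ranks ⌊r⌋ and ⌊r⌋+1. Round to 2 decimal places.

n = 14.
r = 1 + (90/100)·(14 − 1) = 1 + 11.7 = 12.7.
Rank 12 is 32.1 and rank 13 is 33.5.
Interpolate: 32.1 + 0.7·(33.5 − 32.1) = 32.1 + 0.7·1.4 = 33.08.

33.08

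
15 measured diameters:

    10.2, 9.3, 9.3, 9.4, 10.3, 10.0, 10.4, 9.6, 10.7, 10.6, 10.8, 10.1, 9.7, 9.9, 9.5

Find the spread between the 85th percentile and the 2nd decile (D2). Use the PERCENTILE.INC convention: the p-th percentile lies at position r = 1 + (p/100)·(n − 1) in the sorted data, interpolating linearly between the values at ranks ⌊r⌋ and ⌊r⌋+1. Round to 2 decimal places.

Sorted: 9.3, 9.3, 9.4, 9.5, 9.6, 9.7, 9.9, 10.0, 10.1, 10.2, 10.3, 10.4, 10.6, 10.7, 10.8.
n = 15.
P20: r = 3.8; ranks 3–4 are 9.4, 9.5; interpolating gives 9.48.
P85: r = 12.9; ranks 12–13 are 10.4, 10.6; interpolating gives 10.58.
Difference: 10.58 − 9.48 = 1.1.

1.10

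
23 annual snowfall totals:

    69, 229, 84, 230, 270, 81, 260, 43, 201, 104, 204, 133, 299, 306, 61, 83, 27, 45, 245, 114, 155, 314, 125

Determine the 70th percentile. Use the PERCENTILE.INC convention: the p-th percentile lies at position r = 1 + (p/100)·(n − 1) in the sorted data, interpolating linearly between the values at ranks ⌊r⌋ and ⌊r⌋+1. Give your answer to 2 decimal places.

Sorted: 27, 43, 45, 61, 69, 81, 83, 84, 104, 114, 125, 133, 155, 201, 204, 229, 230, 245, 260, 270, 299, 306, 314.
n = 23.
r = 1 + (70/100)·(23 − 1) = 1 + 15.4 = 16.4.
Rank 16 is 229 and rank 17 is 230.
Interpolate: 229 + 0.4·(230 − 229) = 229 + 0.4·1 = 229.4.

229.40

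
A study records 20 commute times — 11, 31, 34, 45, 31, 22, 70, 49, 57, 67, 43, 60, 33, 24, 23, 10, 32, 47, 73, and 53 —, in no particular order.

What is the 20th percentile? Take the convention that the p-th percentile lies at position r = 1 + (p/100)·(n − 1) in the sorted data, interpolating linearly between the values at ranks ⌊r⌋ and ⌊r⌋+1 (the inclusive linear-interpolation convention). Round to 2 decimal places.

Sorted: 10, 11, 22, 23, 24, 31, 31, 32, 33, 34, 43, 45, 47, 49, 53, 57, 60, 67, 70, 73.
n = 20.
r = 1 + (20/100)·(20 − 1) = 1 + 3.8 = 4.8.
Rank 4 is 23 and rank 5 is 24.
Interpolate: 23 + 0.8·(24 − 23) = 23 + 0.8·1 = 23.8.

23.80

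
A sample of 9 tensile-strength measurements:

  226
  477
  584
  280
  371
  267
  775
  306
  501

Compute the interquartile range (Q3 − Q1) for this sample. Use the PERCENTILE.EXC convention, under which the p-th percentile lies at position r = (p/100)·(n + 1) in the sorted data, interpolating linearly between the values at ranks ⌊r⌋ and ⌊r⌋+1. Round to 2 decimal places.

269.00

Sorted: 226, 267, 280, 306, 371, 477, 501, 584, 775.
n = 9.
P25: r = 2.5; ranks 2–3 are 267, 280; interpolating gives 273.5.
P75: r = 7.5; ranks 7–8 are 501, 584; interpolating gives 542.5.
Difference: 542.5 − 273.5 = 269.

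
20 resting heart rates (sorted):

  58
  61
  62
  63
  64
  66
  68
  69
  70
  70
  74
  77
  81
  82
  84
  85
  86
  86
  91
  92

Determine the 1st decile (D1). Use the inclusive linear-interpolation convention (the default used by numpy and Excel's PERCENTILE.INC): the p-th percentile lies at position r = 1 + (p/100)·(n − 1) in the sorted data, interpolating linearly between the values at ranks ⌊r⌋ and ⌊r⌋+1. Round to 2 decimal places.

61.90

n = 20.
r = 1 + (10/100)·(20 − 1) = 1 + 1.9 = 2.9.
Rank 2 is 61 and rank 3 is 62.
Interpolate: 61 + 0.9·(62 − 61) = 61 + 0.9·1 = 61.9.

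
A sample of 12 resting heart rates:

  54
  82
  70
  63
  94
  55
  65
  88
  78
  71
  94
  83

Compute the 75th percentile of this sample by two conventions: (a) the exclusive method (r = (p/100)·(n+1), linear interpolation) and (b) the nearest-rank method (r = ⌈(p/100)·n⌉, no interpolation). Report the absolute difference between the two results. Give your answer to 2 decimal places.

Sorted: 54, 55, 63, 65, 70, 71, 78, 82, 83, 88, 94, 94.
n = 12.
(a) r = 9.75; between ranks 9 (83) and 10 (88): 86.75.
(b) the nearest-rank method: rank 9 → 83.
|86.75 − 83| = 3.75.

3.75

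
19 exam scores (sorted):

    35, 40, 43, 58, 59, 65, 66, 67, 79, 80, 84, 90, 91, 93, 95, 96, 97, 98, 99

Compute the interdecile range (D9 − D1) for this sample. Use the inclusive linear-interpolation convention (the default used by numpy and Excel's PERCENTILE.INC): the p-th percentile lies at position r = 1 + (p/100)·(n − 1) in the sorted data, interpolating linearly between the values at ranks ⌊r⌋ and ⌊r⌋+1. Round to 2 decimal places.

54.80

n = 19.
P10: r = 2.8; ranks 2–3 are 40, 43; interpolating gives 42.4.
P90: r = 17.2; ranks 17–18 are 97, 98; interpolating gives 97.2.
Difference: 97.2 − 42.4 = 54.8.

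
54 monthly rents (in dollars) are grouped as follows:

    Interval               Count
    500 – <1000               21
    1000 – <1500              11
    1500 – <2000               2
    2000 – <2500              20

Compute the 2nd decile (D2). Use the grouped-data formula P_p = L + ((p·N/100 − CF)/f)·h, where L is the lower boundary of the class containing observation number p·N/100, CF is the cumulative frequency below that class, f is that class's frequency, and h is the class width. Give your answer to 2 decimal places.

N = 54; target position k = 20/100 · 54 = 10.8.
Cumulative frequencies: 21, 32, 34, 54.
Observation 10.8 falls in the class 500 – <1000.
L = 500, CF = 0, f = 21, h = 500.
P20 = 500 + ((10.8 − 0)/21)·500 = 500 + 257.143 = 757.143.

757.14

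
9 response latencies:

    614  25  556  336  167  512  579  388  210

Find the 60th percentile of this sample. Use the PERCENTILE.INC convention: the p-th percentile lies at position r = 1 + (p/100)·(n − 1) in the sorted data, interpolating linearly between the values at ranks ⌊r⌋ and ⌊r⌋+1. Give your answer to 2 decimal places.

Sorted: 25, 167, 210, 336, 388, 512, 556, 579, 614.
n = 9.
r = 1 + (60/100)·(9 − 1) = 1 + 4.8 = 5.8.
Rank 5 is 388 and rank 6 is 512.
Interpolate: 388 + 0.8·(512 − 388) = 388 + 0.8·124 = 487.2.

487.20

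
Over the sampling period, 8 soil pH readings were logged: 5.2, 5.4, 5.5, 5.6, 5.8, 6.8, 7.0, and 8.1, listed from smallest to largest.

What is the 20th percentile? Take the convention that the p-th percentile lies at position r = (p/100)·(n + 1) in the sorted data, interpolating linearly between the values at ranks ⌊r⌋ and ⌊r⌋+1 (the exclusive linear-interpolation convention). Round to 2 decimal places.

5.36

n = 8.
r = (20/100)·(8 + 1) = 1.8.
Rank 1 is 5.2 and rank 2 is 5.4.
Interpolate: 5.2 + 0.8·(5.4 − 5.2) = 5.2 + 0.8·0.2 = 5.36.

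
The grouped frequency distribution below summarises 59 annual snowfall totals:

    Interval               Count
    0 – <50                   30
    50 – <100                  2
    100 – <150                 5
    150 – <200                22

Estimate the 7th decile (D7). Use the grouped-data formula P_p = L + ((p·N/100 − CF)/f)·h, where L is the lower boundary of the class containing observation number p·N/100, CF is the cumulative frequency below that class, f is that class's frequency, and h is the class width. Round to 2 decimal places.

N = 59; target position k = 70/100 · 59 = 41.3.
Cumulative frequencies: 30, 32, 37, 59.
Observation 41.3 falls in the class 150 – <200.
L = 150, CF = 37, f = 22, h = 50.
P70 = 150 + ((41.3 − 37)/22)·50 = 150 + 9.77273 = 159.773.

159.77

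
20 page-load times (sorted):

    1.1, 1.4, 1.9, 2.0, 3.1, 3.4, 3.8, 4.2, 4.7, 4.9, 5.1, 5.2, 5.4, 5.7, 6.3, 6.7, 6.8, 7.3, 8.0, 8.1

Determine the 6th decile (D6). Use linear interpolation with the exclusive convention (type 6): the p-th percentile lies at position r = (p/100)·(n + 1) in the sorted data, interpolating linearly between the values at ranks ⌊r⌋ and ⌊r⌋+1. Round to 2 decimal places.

5.32

n = 20.
r = (60/100)·(20 + 1) = 12.6.
Rank 12 is 5.2 and rank 13 is 5.4.
Interpolate: 5.2 + 0.6·(5.4 − 5.2) = 5.2 + 0.6·0.2 = 5.32.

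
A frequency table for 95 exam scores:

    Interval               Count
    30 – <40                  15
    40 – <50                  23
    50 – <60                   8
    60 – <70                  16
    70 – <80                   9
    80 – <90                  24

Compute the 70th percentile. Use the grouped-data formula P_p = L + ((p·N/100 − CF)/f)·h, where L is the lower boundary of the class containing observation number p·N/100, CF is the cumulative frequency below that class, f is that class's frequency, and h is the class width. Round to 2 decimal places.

N = 95; target position k = 70/100 · 95 = 66.5.
Cumulative frequencies: 15, 38, 46, 62, 71, 95.
Observation 66.5 falls in the class 70 – <80.
L = 70, CF = 62, f = 9, h = 10.
P70 = 70 + ((66.5 − 62)/9)·10 = 70 + 5 = 75.

75.00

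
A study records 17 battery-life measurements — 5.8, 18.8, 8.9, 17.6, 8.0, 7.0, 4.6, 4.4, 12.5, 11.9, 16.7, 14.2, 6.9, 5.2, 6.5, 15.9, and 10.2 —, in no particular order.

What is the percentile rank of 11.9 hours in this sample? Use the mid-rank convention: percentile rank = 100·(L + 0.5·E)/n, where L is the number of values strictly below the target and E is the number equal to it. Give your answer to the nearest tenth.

61.8

Sorted: 4.4, 4.6, 5.2, 5.8, 6.5, 6.9, 7.0, 8.0, 8.9, 10.2, 11.9, 12.5, 14.2, 15.9, 16.7, 17.6, 18.8.
Count below 11.9: L = 10; count equal: E = 1; n = 17.
Percentile rank = 100·(10 + 0.5·1)/17 = 100·10.5/17 = 61.76.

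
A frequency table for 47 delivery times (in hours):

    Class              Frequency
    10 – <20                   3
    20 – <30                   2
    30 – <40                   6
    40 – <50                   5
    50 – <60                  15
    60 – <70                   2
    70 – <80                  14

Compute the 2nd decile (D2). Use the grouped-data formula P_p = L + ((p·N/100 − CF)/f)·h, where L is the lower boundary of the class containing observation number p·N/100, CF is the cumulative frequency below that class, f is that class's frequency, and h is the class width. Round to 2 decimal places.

37.33

N = 47; target position k = 20/100 · 47 = 9.4.
Cumulative frequencies: 3, 5, 11, 16, 31, 33, 47.
Observation 9.4 falls in the class 30 – <40.
L = 30, CF = 5, f = 6, h = 10.
P20 = 30 + ((9.4 − 5)/6)·10 = 30 + 7.33333 = 37.3333.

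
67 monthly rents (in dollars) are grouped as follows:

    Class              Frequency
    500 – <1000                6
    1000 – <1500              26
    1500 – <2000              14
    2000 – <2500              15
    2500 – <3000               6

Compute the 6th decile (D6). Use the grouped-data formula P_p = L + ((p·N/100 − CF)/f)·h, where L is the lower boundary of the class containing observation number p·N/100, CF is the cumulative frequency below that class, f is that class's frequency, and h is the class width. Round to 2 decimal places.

1792.86

N = 67; target position k = 60/100 · 67 = 40.2.
Cumulative frequencies: 6, 32, 46, 61, 67.
Observation 40.2 falls in the class 1500 – <2000.
L = 1500, CF = 32, f = 14, h = 500.
P60 = 1500 + ((40.2 − 32)/14)·500 = 1500 + 292.857 = 1792.86.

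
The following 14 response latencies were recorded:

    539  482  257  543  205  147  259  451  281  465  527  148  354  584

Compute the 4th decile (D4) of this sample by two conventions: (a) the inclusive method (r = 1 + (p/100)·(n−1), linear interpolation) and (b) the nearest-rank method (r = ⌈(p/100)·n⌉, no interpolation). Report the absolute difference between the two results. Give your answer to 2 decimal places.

Sorted: 147, 148, 205, 257, 259, 281, 354, 451, 465, 482, 527, 539, 543, 584.
n = 14.
(a) r = 6.2; between ranks 6 (281) and 7 (354): 295.6.
(b) the nearest-rank method: rank 6 → 281.
|295.6 − 281| = 14.6.

14.60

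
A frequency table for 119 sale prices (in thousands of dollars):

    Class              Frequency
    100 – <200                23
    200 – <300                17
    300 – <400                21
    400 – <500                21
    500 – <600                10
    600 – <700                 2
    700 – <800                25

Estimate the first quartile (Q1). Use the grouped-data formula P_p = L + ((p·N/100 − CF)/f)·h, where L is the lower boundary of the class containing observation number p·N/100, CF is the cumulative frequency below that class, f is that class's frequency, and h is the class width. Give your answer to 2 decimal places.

N = 119; target position k = 25/100 · 119 = 29.75.
Cumulative frequencies: 23, 40, 61, 82, 92, 94, 119.
Observation 29.75 falls in the class 200 – <300.
L = 200, CF = 23, f = 17, h = 100.
P25 = 200 + ((29.75 − 23)/17)·100 = 200 + 39.7059 = 239.706.

239.71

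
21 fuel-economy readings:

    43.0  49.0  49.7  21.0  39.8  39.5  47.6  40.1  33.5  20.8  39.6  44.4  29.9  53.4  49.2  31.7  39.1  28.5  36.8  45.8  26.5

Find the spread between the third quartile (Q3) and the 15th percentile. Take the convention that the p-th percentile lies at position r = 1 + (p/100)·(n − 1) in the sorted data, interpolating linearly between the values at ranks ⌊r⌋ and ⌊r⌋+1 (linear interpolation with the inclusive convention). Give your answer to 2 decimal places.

17.30

Sorted: 20.8, 21.0, 26.5, 28.5, 29.9, 31.7, 33.5, 36.8, 39.1, 39.5, 39.6, 39.8, 40.1, 43.0, 44.4, 45.8, 47.6, 49.0, 49.2, 49.7, 53.4.
n = 21.
P15: r = 4 (integer) → 28.5.
P75: r = 16 (integer) → 45.8.
Difference: 45.8 − 28.5 = 17.3.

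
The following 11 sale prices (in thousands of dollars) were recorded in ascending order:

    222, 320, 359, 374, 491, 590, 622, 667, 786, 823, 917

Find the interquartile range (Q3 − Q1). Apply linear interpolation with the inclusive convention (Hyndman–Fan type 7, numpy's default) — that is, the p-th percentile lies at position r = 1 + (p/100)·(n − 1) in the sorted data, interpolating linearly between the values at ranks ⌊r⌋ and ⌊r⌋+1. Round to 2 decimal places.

n = 11.
P25: r = 3.5; ranks 3–4 are 359, 374; interpolating gives 366.5.
P75: r = 8.5; ranks 8–9 are 667, 786; interpolating gives 726.5.
Difference: 726.5 − 366.5 = 360.

360.00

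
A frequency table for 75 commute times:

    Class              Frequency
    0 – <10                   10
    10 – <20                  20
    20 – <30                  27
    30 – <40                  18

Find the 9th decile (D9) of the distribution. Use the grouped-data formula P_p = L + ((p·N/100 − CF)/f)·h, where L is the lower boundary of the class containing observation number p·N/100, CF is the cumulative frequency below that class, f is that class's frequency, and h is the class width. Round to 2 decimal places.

35.83

N = 75; target position k = 90/100 · 75 = 67.5.
Cumulative frequencies: 10, 30, 57, 75.
Observation 67.5 falls in the class 30 – <40.
L = 30, CF = 57, f = 18, h = 10.
P90 = 30 + ((67.5 − 57)/18)·10 = 30 + 5.83333 = 35.8333.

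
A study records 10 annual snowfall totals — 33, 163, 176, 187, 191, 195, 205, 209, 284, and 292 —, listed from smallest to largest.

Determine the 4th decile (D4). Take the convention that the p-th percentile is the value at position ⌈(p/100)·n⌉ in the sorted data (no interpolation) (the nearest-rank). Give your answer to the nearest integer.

187

n = 10.
Position = ⌈40/100 · 10⌉ = ⌈4⌉ = 4.
The value at rank 4 is 187.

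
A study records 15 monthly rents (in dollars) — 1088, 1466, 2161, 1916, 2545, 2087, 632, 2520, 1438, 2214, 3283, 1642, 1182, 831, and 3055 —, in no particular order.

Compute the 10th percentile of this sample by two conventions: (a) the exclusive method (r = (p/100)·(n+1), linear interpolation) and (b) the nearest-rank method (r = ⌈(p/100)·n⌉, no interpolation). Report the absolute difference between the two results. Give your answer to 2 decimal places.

Sorted: 632, 831, 1088, 1182, 1438, 1466, 1642, 1916, 2087, 2161, 2214, 2520, 2545, 3055, 3283.
n = 15.
(a) r = 1.6; between ranks 1 (632) and 2 (831): 751.4.
(b) the nearest-rank method: rank 2 → 831.
|751.4 − 831| = 79.6.

79.60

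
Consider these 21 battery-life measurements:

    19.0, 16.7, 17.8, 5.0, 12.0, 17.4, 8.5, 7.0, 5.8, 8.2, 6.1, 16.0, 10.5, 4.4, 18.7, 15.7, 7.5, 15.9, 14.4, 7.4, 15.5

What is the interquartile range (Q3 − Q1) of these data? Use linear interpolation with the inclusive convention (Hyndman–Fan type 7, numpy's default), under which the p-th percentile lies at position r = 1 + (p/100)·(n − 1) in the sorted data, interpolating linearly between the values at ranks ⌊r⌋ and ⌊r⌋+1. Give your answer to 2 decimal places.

8.60

Sorted: 4.4, 5.0, 5.8, 6.1, 7.0, 7.4, 7.5, 8.2, 8.5, 10.5, 12.0, 14.4, 15.5, 15.7, 15.9, 16.0, 16.7, 17.4, 17.8, 18.7, 19.0.
n = 21.
P25: r = 6 (integer) → 7.4.
P75: r = 16 (integer) → 16.
Difference: 16 − 7.4 = 8.6.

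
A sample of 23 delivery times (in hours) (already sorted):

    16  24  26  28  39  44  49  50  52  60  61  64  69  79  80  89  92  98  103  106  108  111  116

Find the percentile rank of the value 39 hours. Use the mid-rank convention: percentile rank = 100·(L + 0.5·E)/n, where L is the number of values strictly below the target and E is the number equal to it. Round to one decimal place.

Count below 39: L = 4; count equal: E = 1; n = 23.
Percentile rank = 100·(4 + 0.5·1)/23 = 100·4.5/23 = 19.57.

19.6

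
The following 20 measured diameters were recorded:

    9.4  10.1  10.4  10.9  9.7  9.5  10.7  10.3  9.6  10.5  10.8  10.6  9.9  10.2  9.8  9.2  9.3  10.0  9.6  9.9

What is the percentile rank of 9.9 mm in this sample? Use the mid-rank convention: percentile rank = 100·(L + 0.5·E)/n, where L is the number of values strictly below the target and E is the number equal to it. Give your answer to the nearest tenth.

45.0

Sorted: 9.2, 9.3, 9.4, 9.5, 9.6, 9.6, 9.7, 9.8, 9.9, 9.9, 10.0, 10.1, 10.2, 10.3, 10.4, 10.5, 10.6, 10.7, 10.8, 10.9.
Count below 9.9: L = 8; count equal: E = 2; n = 20.
Percentile rank = 100·(8 + 0.5·2)/20 = 100·9/20 = 45.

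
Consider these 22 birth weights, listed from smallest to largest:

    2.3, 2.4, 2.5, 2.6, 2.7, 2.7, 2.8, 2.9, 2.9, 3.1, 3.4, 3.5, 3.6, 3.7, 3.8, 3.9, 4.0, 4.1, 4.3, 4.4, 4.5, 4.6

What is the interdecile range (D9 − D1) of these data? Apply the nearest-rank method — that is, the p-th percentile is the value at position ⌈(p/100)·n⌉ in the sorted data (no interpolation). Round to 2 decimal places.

n = 22.
P10: rank ⌈10/100·22⌉ = 3 → 2.5.
P90: rank ⌈90/100·22⌉ = 20 → 4.4.
Difference: 4.4 − 2.5 = 1.9.

1.90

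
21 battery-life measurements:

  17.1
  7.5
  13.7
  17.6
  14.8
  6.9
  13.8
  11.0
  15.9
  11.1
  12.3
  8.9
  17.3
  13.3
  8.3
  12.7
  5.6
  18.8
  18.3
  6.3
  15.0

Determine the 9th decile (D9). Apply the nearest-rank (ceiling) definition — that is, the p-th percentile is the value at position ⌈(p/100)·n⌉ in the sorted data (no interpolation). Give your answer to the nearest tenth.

17.6

Sorted: 5.6, 6.3, 6.9, 7.5, 8.3, 8.9, 11.0, 11.1, 12.3, 12.7, 13.3, 13.7, 13.8, 14.8, 15.0, 15.9, 17.1, 17.3, 17.6, 18.3, 18.8.
n = 21.
Position = ⌈90/100 · 21⌉ = ⌈18.9⌉ = 19.
The value at rank 19 is 17.6.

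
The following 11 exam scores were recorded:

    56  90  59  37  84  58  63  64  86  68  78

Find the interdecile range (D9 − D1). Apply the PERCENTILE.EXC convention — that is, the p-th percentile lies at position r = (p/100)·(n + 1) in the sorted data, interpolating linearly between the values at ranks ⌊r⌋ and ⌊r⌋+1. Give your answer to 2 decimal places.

Sorted: 37, 56, 58, 59, 63, 64, 68, 78, 84, 86, 90.
n = 11.
P10: r = 1.2; ranks 1–2 are 37, 56; interpolating gives 40.8.
P90: r = 10.8; ranks 10–11 are 86, 90; interpolating gives 89.2.
Difference: 89.2 − 40.8 = 48.4.

48.40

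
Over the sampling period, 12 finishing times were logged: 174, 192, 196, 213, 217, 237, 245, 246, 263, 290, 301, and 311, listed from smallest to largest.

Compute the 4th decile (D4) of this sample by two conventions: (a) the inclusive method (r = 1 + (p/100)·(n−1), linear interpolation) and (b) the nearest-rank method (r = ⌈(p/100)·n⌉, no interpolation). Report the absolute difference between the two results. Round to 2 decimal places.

8.00

n = 12.
(a) r = 5.4; between ranks 5 (217) and 6 (237): 225.
(b) the nearest-rank method: rank 5 → 217.
|225 − 217| = 8.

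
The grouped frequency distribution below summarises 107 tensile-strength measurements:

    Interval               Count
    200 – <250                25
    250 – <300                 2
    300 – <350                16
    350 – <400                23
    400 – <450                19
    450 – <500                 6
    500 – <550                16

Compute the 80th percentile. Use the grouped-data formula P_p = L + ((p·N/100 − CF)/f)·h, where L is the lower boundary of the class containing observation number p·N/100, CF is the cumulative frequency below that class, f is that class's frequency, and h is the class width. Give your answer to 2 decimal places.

455.00

N = 107; target position k = 80/100 · 107 = 85.6.
Cumulative frequencies: 25, 27, 43, 66, 85, 91, 107.
Observation 85.6 falls in the class 450 – <500.
L = 450, CF = 85, f = 6, h = 50.
P80 = 450 + ((85.6 − 85)/6)·50 = 450 + 5 = 455.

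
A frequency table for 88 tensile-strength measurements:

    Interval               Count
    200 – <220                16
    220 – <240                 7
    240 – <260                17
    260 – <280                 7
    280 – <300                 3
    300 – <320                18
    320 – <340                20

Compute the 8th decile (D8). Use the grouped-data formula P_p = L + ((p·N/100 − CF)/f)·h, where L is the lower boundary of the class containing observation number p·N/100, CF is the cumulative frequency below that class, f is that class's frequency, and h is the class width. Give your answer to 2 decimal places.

322.40

N = 88; target position k = 80/100 · 88 = 70.4.
Cumulative frequencies: 16, 23, 40, 47, 50, 68, 88.
Observation 70.4 falls in the class 320 – <340.
L = 320, CF = 68, f = 20, h = 20.
P80 = 320 + ((70.4 − 68)/20)·20 = 320 + 2.4 = 322.4.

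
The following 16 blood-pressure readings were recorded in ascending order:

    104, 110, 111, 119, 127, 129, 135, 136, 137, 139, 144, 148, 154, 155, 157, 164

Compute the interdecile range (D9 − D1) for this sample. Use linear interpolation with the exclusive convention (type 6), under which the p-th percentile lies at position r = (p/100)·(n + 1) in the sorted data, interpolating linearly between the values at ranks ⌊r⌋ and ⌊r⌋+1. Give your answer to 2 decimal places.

50.90

n = 16.
P10: r = 1.7; ranks 1–2 are 104, 110; interpolating gives 108.2.
P90: r = 15.3; ranks 15–16 are 157, 164; interpolating gives 159.1.
Difference: 159.1 − 108.2 = 50.9.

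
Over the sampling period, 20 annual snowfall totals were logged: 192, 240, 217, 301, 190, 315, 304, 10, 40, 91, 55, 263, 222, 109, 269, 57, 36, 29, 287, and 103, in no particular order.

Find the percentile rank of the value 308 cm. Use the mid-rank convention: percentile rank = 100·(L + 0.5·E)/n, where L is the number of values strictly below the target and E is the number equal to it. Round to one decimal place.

Sorted: 10, 29, 36, 40, 55, 57, 91, 103, 109, 190, 192, 217, 222, 240, 263, 269, 287, 301, 304, 315.
Count below 308: L = 19; count equal: E = 0; n = 20.
Percentile rank = 100·(19 + 0.5·0)/20 = 100·19/20 = 95.

95.0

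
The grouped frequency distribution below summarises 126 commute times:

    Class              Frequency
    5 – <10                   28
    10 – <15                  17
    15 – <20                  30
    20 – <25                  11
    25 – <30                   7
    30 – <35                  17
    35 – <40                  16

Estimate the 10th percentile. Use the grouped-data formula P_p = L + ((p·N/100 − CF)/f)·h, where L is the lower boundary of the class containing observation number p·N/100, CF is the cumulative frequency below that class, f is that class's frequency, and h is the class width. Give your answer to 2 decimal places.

N = 126; target position k = 10/100 · 126 = 12.6.
Cumulative frequencies: 28, 45, 75, 86, 93, 110, 126.
Observation 12.6 falls in the class 5 – <10.
L = 5, CF = 0, f = 28, h = 5.
P10 = 5 + ((12.6 − 0)/28)·5 = 5 + 2.25 = 7.25.

7.25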